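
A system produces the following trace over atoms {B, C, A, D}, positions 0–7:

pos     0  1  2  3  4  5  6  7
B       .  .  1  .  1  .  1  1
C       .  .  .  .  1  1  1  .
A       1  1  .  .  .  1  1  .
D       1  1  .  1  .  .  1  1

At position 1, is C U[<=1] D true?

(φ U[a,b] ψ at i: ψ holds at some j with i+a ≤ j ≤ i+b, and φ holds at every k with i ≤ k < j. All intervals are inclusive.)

Need some j in [1,2] with D, and C at every k in [1,j-1].
  j=1: D holds; no prefix to check → satisfied.

Yes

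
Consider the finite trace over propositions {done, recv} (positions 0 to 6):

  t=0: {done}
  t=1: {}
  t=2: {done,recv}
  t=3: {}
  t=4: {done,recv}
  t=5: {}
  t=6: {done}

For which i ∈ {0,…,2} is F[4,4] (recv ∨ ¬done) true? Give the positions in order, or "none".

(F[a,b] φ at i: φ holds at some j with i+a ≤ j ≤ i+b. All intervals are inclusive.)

Evaluate at each i in [0,2]:
  i=0: ✓ (witness j=4)
  i=1: ✓ (witness j=5)
  i=2: ✗ (none in [6,6])

0, 1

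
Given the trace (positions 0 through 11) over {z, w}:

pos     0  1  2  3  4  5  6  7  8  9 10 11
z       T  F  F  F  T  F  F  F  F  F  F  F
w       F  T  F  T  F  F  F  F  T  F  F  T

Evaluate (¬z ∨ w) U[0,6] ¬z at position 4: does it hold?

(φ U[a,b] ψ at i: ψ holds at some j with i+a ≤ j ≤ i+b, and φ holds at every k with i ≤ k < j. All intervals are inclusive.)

No

Need some j in [4,10] with ¬z, and (¬z ∨ w) at every k in [4,j-1].
  j=4: ¬z false.
  j=5: ¬z holds, but (¬z ∨ w) fails at k=4 → not this j.
  j=6: ¬z holds, but (¬z ∨ w) fails at k=4 → not this j.
  j=7: ¬z holds, but (¬z ∨ w) fails at k=4 → not this j.
  j=8: ¬z holds, but (¬z ∨ w) fails at k=4 → not this j.
  j=9: ¬z holds, but (¬z ∨ w) fails at k=4 → not this j.
  j=10: ¬z holds, but (¬z ∨ w) fails at k=4 → not this j.
No j in the window works → until fails.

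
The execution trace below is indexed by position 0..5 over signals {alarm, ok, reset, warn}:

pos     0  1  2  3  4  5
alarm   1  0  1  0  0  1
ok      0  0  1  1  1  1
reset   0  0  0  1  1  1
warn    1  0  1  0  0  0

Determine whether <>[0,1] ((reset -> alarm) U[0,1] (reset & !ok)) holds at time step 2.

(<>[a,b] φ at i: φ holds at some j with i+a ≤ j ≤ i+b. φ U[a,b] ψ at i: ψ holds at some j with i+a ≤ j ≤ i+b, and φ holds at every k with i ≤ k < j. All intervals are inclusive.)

Check ((reset -> alarm) U[0,1] (reset & !ok)) at each j in [2,3]:
  j=2: fails
  j=3: fails
No position in the window satisfies it → formula fails.

No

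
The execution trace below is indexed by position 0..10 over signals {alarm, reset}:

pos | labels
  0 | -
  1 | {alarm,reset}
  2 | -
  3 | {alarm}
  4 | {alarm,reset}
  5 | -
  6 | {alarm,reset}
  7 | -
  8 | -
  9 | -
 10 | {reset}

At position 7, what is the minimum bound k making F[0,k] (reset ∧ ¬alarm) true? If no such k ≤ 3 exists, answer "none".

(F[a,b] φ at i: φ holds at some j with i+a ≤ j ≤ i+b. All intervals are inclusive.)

Scan j = 7,8,… for (reset ∧ ¬alarm):
  j=7: fails
  j=8: fails
  j=9: fails
  j=10: holds
First hit at j=10, so smallest k = 10-7 = 3.

3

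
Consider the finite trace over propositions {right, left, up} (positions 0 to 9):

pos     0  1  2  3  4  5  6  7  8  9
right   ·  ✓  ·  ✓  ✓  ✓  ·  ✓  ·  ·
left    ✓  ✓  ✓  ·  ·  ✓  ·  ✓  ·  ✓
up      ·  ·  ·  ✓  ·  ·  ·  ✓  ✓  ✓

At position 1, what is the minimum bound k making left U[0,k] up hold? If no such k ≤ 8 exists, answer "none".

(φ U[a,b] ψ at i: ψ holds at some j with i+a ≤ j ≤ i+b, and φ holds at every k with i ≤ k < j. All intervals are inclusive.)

Need earliest j ≥ 1 with up, and left at every k in [1,j-1].
  j=1: rhs fails.
  j=2: rhs fails.
  j=3: rhs holds; lhs holds on [1,2]. k = 2.

2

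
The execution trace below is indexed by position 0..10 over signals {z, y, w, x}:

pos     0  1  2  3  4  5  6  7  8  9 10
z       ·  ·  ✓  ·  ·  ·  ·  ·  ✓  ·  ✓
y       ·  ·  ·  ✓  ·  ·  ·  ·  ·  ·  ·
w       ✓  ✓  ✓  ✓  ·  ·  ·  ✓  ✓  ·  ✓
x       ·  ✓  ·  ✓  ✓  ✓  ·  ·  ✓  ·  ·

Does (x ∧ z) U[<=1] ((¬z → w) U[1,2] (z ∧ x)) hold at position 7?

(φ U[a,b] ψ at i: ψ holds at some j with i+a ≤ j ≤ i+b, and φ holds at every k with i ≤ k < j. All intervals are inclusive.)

True

Need some j in [7,8] with ((¬z → w) U[1,2] (z ∧ x)), and (x ∧ z) at every k in [7,j-1].
  j=7: ((¬z → w) U[1,2] (z ∧ x)) holds; no prefix to check → satisfied.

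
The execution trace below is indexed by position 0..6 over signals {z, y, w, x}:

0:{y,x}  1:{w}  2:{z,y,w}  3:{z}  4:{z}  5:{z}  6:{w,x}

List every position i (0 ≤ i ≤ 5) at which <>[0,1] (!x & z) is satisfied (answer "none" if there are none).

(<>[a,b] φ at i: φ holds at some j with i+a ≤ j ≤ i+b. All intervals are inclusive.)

Evaluate at each i in [0,5]:
  i=0: ✗ (none in [0,1])
  i=1: ✓ (witness j=2)
  i=2: ✓ (witness j=2)
  i=3: ✓ (witness j=3)
  i=4: ✓ (witness j=4)
  i=5: ✓ (witness j=5)

1, 2, 3, 4, 5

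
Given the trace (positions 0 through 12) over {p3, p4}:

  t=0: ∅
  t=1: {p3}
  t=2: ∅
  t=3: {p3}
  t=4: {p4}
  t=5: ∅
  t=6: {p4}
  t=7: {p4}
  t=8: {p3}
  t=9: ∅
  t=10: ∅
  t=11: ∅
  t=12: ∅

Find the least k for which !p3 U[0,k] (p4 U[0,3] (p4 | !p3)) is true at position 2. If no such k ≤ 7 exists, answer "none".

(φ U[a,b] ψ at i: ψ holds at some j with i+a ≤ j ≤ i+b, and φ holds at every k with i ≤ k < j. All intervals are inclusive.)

Need earliest j ≥ 2 with (p4 U[0,3] (p4 | !p3)), and !p3 at every k in [2,j-1].
  j=2: rhs holds (empty prefix). k = 0.

0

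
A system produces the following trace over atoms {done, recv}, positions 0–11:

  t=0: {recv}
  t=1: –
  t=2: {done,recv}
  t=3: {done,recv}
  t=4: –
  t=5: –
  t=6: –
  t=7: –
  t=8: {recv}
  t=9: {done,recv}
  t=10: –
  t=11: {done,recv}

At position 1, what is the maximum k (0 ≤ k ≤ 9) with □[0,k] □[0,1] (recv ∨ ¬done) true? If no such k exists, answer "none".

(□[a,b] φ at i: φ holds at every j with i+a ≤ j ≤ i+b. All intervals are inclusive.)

9

□[0,1] (recv ∨ ¬done) must hold from j=1 onward; find where it first fails.
  j=1: holds
  j=2: holds
  j=3: holds
  j=4: holds
  j=5: holds
  j=6: holds
  j=7: holds
  j=8: holds
  j=9: holds
  j=10: holds
Holds through j=10; largest k = 9.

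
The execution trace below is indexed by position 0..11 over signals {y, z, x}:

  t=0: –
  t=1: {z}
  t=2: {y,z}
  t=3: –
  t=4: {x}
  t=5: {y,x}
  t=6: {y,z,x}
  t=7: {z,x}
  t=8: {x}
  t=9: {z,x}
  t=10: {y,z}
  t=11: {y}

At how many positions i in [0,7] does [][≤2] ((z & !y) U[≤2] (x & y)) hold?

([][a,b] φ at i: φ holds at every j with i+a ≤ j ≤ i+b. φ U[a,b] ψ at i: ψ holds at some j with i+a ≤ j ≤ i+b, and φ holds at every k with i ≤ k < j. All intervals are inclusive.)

0

Evaluate at each i in [0,7]:
  i=0: ✗ (fails at j=0)
  i=1: ✗ (fails at j=1)
  i=2: ✗ (fails at j=2)
  i=3: ✗ (fails at j=3)
  i=4: ✗ (fails at j=4)
  i=5: ✗ (fails at j=7)
  i=6: ✗ (fails at j=7)
  i=7: ✗ (fails at j=7)
Positions where it holds: {} → 0.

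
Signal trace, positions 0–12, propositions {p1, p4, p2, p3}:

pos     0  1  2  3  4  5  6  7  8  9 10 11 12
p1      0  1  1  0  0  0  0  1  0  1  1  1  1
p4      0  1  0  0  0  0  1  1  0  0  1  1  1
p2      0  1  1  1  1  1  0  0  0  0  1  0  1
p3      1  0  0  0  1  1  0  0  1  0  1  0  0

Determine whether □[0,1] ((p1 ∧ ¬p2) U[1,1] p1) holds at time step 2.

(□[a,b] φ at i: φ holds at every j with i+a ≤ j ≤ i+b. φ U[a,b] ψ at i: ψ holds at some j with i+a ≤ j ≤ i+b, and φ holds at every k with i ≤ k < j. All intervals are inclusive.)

No

Check ((p1 ∧ ¬p2) U[1,1] p1) at every j in [2,3]:
  j=2: fails
  j=3: fails
Fails at j=2 → formula fails.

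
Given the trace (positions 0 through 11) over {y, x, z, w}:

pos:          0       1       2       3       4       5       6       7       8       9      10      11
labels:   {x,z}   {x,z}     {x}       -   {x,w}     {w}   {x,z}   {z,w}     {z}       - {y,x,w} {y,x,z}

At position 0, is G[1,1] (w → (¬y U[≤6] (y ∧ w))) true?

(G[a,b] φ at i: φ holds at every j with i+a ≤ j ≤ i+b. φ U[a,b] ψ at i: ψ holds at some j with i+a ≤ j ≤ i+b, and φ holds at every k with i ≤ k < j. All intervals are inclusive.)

Check (w → (¬y U[≤6] (y ∧ w))) at every j in [1,1]:
  j=1: antecedent false → ✓
All positions satisfy it → formula holds.

Holds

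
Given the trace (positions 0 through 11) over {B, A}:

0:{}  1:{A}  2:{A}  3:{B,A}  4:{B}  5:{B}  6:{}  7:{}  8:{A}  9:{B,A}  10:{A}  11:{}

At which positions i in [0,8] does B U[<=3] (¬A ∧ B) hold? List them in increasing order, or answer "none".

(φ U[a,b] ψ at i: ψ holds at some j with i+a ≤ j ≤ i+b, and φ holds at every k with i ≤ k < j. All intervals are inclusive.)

Evaluate at each i in [0,8]:
  i=0: ✗ (no rhs in [0,3])
  i=1: ✗ (lhs fails at k=1 before rhs at j=4)
  i=2: ✗ (lhs fails at k=2 before rhs at j=4)
  i=3: ✓ (rhs at j=4; lhs holds on [3,3])
  i=4: ✓ (rhs at j=4)
  i=5: ✓ (rhs at j=5)
  i=6: ✗ (no rhs in [6,9])
  i=7: ✗ (no rhs in [7,10])
  i=8: ✗ (no rhs in [8,11])

3, 4, 5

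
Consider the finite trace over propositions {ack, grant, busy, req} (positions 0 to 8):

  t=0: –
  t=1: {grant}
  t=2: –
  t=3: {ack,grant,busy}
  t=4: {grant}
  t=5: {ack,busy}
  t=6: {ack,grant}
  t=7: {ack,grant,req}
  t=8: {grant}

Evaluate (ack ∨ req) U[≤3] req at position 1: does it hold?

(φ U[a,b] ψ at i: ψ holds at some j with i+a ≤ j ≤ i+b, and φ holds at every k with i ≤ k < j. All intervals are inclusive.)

Need some j in [1,4] with req, and (ack ∨ req) at every k in [1,j-1].
  j=1: req false.
  j=2: req false.
  j=3: req false.
  j=4: req false.
No j in the window works → until fails.

Does not hold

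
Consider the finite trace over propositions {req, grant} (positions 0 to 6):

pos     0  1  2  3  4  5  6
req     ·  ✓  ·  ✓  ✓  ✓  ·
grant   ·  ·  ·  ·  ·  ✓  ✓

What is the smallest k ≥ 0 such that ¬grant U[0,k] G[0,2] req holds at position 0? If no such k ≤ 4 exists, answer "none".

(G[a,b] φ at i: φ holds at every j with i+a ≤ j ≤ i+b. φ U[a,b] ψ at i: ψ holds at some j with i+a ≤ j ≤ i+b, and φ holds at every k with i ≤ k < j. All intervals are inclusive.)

3

Need earliest j ≥ 0 with G[0,2] req, and ¬grant at every k in [0,j-1].
  j=0: rhs fails.
  j=1: rhs fails.
  j=2: rhs fails.
  j=3: rhs holds; lhs holds on [0,2]. k = 3.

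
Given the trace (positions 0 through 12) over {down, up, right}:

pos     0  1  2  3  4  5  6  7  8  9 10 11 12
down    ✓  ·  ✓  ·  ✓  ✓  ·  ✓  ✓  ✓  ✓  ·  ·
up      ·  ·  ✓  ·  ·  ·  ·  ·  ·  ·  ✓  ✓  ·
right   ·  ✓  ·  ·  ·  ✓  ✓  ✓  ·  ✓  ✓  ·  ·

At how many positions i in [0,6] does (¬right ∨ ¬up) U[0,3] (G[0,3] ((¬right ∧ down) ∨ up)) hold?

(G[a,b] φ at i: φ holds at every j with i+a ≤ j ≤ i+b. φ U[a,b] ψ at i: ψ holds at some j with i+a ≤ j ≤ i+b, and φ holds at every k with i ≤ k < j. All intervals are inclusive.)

Evaluate at each i in [0,6]:
  i=0: ✗ (no rhs in [0,3])
  i=1: ✗ (no rhs in [1,4])
  i=2: ✗ (no rhs in [2,5])
  i=3: ✗ (no rhs in [3,6])
  i=4: ✗ (no rhs in [4,7])
  i=5: ✗ (no rhs in [5,8])
  i=6: ✗ (no rhs in [6,9])
Positions where it holds: {} → 0.

0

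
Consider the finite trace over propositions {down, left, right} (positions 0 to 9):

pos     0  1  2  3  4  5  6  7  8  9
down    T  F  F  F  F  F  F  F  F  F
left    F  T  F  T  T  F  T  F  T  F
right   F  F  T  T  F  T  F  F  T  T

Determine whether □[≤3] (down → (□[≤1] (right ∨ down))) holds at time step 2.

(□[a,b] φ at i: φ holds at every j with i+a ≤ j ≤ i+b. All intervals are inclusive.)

Check (down → (□[≤1] (right ∨ down))) at every j in [2,5]:
  j=2: antecedent false → ✓
  j=3: antecedent false → ✓
  j=4: antecedent false → ✓
  j=5: antecedent false → ✓
All positions satisfy it → formula holds.

Holds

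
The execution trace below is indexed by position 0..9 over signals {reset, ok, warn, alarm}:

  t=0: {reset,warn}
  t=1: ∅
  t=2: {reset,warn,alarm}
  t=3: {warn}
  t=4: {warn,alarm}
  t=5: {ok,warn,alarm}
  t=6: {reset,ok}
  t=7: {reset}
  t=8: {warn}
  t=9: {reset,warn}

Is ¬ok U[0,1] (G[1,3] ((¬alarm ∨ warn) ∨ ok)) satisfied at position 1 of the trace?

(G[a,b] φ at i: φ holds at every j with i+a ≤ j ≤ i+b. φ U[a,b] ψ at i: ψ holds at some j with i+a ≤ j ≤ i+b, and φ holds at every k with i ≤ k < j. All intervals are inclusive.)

Need some j in [1,2] with G[1,3] ((¬alarm ∨ warn) ∨ ok), and ¬ok at every k in [1,j-1].
  j=1: G[1,3] ((¬alarm ∨ warn) ∨ ok) holds; no prefix to check → satisfied.

True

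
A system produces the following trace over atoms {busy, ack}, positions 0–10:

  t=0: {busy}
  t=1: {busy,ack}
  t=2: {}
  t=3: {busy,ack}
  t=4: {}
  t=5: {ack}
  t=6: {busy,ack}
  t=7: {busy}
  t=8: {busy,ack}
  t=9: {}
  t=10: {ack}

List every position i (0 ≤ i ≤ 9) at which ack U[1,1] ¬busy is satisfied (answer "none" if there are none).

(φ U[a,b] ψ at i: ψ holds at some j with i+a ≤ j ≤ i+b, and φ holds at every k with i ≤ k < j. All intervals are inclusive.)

Evaluate at each i in [0,9]:
  i=0: ✗ (no rhs in [1,1])
  i=1: ✓ (rhs at j=2; lhs holds on [1,1])
  i=2: ✗ (no rhs in [3,3])
  i=3: ✓ (rhs at j=4; lhs holds on [3,3])
  i=4: ✗ (lhs fails at k=4 before rhs at j=5)
  i=5: ✗ (no rhs in [6,6])
  i=6: ✗ (no rhs in [7,7])
  i=7: ✗ (no rhs in [8,8])
  i=8: ✓ (rhs at j=9; lhs holds on [8,8])
  i=9: ✗ (lhs fails at k=9 before rhs at j=10)

1, 3, 8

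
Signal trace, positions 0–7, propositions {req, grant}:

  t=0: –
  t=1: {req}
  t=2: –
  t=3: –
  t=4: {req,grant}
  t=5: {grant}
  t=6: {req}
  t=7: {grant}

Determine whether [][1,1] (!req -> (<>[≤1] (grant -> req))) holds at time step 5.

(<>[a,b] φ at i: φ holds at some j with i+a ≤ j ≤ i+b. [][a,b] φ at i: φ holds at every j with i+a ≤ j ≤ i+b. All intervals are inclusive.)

True

Check (!req -> (<>[≤1] (grant -> req))) at every j in [6,6]:
  j=6: antecedent false → ✓
All positions satisfy it → formula holds.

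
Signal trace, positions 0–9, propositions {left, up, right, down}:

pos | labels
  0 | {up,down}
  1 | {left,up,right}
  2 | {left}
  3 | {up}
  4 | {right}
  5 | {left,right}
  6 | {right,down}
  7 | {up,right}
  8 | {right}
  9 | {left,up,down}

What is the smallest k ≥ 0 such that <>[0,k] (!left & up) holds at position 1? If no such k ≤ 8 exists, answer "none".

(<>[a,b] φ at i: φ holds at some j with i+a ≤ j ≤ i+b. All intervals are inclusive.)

2

Scan j = 1,2,… for (!left & up):
  j=1: fails
  j=2: fails
  j=3: holds
First hit at j=3, so smallest k = 3-1 = 2.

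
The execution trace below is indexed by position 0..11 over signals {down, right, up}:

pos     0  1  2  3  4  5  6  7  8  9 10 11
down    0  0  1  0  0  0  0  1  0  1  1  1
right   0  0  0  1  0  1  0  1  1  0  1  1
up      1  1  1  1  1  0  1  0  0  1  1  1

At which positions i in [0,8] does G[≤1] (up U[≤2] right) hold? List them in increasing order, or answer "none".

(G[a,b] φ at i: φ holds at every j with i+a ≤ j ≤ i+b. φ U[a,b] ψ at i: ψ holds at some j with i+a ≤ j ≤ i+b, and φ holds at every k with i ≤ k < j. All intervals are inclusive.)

Evaluate at each i in [0,8]:
  i=0: ✗ (fails at j=0)
  i=1: ✓ (all of [1,2])
  i=2: ✓ (all of [2,3])
  i=3: ✓ (all of [3,4])
  i=4: ✓ (all of [4,5])
  i=5: ✓ (all of [5,6])
  i=6: ✓ (all of [6,7])
  i=7: ✓ (all of [7,8])
  i=8: ✓ (all of [8,9])

1, 2, 3, 4, 5, 6, 7, 8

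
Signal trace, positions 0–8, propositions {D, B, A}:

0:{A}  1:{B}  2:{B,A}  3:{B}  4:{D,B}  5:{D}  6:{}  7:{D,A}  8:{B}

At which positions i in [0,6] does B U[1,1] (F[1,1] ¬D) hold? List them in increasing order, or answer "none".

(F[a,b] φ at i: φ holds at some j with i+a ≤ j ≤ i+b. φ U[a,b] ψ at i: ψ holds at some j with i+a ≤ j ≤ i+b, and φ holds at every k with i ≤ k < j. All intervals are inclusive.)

1, 4

Evaluate at each i in [0,6]:
  i=0: ✗ (lhs fails at k=0 before rhs at j=1)
  i=1: ✓ (rhs at j=2; lhs holds on [1,1])
  i=2: ✗ (no rhs in [3,3])
  i=3: ✗ (no rhs in [4,4])
  i=4: ✓ (rhs at j=5; lhs holds on [4,4])
  i=5: ✗ (no rhs in [6,6])
  i=6: ✗ (lhs fails at k=6 before rhs at j=7)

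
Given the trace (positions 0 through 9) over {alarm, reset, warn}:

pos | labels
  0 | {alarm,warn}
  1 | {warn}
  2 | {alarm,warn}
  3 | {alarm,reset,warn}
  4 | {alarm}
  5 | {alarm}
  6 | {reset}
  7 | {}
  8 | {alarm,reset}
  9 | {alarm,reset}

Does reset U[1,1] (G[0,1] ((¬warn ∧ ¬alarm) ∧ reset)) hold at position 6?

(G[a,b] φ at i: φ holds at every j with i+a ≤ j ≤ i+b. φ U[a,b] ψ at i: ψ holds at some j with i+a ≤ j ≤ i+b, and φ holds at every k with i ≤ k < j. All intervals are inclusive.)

Does not hold

Need some j in [7,7] with G[0,1] ((¬warn ∧ ¬alarm) ∧ reset), and reset at every k in [6,j-1].
  j=7: G[0,1] ((¬warn ∧ ¬alarm) ∧ reset) — fails at 7.
No j in the window works → until fails.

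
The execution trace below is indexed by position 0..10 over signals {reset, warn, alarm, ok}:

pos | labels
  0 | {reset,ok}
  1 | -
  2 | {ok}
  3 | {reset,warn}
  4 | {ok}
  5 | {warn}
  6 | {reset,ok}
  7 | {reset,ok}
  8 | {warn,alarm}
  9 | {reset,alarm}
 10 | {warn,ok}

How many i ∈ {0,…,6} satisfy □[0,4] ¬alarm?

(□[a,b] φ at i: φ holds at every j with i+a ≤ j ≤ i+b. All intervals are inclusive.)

4

Evaluate at each i in [0,6]:
  i=0: ✓ (all of [0,4])
  i=1: ✓ (all of [1,5])
  i=2: ✓ (all of [2,6])
  i=3: ✓ (all of [3,7])
  i=4: ✗ (fails at j=8)
  i=5: ✗ (fails at j=8)
  i=6: ✗ (fails at j=8)
Positions where it holds: {0, 1, 2, 3} → 4.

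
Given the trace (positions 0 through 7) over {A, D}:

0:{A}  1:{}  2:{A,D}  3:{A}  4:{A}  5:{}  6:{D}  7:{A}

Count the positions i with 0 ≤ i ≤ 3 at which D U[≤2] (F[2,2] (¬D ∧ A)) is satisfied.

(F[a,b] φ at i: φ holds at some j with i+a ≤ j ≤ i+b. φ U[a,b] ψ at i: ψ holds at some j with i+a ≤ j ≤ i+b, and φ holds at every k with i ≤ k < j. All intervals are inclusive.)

Evaluate at each i in [0,3]:
  i=0: ✗ (lhs fails at k=0 before rhs at j=1)
  i=1: ✓ (rhs at j=1)
  i=2: ✓ (rhs at j=2)
  i=3: ✗ (lhs fails at k=3 before rhs at j=5)
Positions where it holds: {1, 2} → 2.

2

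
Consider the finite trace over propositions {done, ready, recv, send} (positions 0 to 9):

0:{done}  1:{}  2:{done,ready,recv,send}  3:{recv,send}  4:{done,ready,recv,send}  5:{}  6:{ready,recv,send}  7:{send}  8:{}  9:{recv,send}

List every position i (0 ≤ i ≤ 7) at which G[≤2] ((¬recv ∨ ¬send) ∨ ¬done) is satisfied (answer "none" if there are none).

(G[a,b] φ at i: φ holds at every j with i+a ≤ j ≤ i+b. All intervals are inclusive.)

5, 6, 7

Evaluate at each i in [0,7]:
  i=0: ✗ (fails at j=2)
  i=1: ✗ (fails at j=2)
  i=2: ✗ (fails at j=2)
  i=3: ✗ (fails at j=4)
  i=4: ✗ (fails at j=4)
  i=5: ✓ (all of [5,7])
  i=6: ✓ (all of [6,8])
  i=7: ✓ (all of [7,9])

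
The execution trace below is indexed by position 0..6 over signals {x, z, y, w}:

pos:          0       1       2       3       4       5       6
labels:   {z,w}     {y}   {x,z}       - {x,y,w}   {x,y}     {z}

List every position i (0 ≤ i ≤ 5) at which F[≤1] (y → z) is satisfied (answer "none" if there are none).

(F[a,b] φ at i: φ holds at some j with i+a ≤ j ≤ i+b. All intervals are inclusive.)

Evaluate at each i in [0,5]:
  i=0: ✓ (witness j=0)
  i=1: ✓ (witness j=2)
  i=2: ✓ (witness j=2)
  i=3: ✓ (witness j=3)
  i=4: ✗ (none in [4,5])
  i=5: ✓ (witness j=6)

0, 1, 2, 3, 5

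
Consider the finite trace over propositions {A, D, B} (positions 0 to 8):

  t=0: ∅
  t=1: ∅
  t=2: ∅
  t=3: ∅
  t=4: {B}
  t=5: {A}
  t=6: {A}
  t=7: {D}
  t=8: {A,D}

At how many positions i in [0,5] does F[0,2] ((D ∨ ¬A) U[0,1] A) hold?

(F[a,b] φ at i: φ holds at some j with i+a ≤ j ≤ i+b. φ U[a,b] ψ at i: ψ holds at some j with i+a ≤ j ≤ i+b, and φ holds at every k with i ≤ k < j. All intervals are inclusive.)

4

Evaluate at each i in [0,5]:
  i=0: ✗ (none in [0,2])
  i=1: ✗ (none in [1,3])
  i=2: ✓ (witness j=4)
  i=3: ✓ (witness j=4)
  i=4: ✓ (witness j=4)
  i=5: ✓ (witness j=5)
Positions where it holds: {2, 3, 4, 5} → 4.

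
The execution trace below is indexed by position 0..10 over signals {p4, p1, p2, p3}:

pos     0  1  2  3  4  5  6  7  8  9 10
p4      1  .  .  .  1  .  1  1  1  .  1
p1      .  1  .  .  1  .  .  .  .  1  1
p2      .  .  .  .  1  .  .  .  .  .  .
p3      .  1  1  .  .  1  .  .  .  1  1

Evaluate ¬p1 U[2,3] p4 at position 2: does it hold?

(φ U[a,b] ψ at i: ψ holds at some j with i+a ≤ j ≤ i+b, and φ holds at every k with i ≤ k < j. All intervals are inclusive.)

Need some j in [4,5] with p4, and ¬p1 at every k in [2,j-1].
  j=4: p4 holds; ¬p1 holds at every k in [2,3] → satisfied.

Holds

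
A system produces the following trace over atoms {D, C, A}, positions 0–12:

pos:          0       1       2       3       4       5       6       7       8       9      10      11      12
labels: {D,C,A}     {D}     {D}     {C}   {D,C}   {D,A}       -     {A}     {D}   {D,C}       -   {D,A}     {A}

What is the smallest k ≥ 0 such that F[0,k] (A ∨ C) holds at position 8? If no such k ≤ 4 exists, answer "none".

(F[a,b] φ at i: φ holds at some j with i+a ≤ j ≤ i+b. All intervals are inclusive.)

Scan j = 8,9,… for (A ∨ C):
  j=8: fails
  j=9: holds
First hit at j=9, so smallest k = 9-8 = 1.

1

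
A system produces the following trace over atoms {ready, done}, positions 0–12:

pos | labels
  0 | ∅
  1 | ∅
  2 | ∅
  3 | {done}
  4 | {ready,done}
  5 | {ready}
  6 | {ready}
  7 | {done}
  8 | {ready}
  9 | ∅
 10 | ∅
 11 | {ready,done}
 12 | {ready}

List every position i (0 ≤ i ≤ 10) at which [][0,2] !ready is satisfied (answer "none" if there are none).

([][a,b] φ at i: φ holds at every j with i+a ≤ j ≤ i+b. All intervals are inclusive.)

Evaluate at each i in [0,10]:
  i=0: ✓ (all of [0,2])
  i=1: ✓ (all of [1,3])
  i=2: ✗ (fails at j=4)
  i=3: ✗ (fails at j=4)
  i=4: ✗ (fails at j=4)
  i=5: ✗ (fails at j=5)
  i=6: ✗ (fails at j=6)
  i=7: ✗ (fails at j=8)
  i=8: ✗ (fails at j=8)
  i=9: ✗ (fails at j=11)
  i=10: ✗ (fails at j=11)

0, 1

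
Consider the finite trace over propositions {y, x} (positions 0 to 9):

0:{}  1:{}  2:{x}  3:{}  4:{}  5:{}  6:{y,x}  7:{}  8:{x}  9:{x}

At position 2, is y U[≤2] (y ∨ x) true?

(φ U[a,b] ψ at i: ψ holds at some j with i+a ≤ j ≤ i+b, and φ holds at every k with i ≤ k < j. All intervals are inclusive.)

True

Need some j in [2,4] with (y ∨ x), and y at every k in [2,j-1].
  j=2: (y ∨ x) holds; no prefix to check → satisfied.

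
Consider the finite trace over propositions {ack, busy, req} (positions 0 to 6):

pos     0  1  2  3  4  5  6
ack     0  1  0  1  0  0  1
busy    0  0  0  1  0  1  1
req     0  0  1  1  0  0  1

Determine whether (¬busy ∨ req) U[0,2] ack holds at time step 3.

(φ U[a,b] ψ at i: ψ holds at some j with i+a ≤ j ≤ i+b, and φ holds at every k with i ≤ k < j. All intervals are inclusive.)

Holds

Need some j in [3,5] with ack, and (¬busy ∨ req) at every k in [3,j-1].
  j=3: ack holds; no prefix to check → satisfied.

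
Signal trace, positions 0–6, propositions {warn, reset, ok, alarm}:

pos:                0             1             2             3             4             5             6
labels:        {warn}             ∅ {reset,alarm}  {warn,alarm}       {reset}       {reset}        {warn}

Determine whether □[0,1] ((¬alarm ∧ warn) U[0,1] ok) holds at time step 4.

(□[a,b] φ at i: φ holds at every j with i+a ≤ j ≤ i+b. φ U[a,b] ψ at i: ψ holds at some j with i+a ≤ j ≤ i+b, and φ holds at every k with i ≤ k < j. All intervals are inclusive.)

Does not hold

Check ((¬alarm ∧ warn) U[0,1] ok) at every j in [4,5]:
  j=4: fails
  j=5: fails
Fails at j=4 → formula fails.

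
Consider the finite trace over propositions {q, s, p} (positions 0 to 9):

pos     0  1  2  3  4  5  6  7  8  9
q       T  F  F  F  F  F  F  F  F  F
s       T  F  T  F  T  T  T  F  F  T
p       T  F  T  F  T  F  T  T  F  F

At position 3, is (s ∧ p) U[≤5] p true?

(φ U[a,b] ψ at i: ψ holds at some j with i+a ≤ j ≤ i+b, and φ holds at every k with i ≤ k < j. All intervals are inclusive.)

Need some j in [3,8] with p, and (s ∧ p) at every k in [3,j-1].
  j=3: p false.
  j=4: p holds, but (s ∧ p) fails at k=3 → not this j.
  j=5: p false.
  j=6: p holds, but (s ∧ p) fails at k=3 → not this j.
  j=7: p holds, but (s ∧ p) fails at k=3 → not this j.
  j=8: p false.
No j in the window works → until fails.

False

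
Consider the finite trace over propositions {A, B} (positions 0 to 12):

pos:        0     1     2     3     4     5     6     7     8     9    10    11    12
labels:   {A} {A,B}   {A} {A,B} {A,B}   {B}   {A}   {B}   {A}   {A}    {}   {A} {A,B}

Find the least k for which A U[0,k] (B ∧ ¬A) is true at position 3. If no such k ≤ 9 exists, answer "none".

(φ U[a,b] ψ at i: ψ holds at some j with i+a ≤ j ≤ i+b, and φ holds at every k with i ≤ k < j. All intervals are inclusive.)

2

Need earliest j ≥ 3 with (B ∧ ¬A), and A at every k in [3,j-1].
  j=3: rhs fails.
  j=4: rhs fails.
  j=5: rhs holds; lhs holds on [3,4]. k = 2.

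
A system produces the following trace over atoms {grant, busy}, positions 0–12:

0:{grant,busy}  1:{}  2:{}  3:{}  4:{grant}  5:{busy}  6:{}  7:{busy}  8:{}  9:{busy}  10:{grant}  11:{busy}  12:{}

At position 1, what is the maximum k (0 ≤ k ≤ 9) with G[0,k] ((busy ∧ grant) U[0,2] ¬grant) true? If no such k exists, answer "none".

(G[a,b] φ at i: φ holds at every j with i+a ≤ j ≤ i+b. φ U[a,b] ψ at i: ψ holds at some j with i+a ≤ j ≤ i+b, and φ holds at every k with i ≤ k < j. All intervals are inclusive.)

2

((busy ∧ grant) U[0,2] ¬grant) must hold from j=1 onward; find where it first fails.
  j=1: holds
  j=2: holds
  j=3: holds
  j=4: fails
Holds on [1,3], so largest k = 2.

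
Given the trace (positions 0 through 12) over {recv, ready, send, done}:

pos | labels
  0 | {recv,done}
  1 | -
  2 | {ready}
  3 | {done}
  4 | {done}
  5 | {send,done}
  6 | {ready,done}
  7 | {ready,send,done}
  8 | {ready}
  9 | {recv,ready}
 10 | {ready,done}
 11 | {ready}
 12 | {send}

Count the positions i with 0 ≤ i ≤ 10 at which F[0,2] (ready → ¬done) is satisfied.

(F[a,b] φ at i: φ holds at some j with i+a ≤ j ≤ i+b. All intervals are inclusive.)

Evaluate at each i in [0,10]:
  i=0: ✓ (witness j=0)
  i=1: ✓ (witness j=1)
  i=2: ✓ (witness j=2)
  i=3: ✓ (witness j=3)
  i=4: ✓ (witness j=4)
  i=5: ✓ (witness j=5)
  i=6: ✓ (witness j=8)
  i=7: ✓ (witness j=8)
  i=8: ✓ (witness j=8)
  i=9: ✓ (witness j=9)
  i=10: ✓ (witness j=11)
Positions where it holds: {0, 1, 2, 3, 4, 5, 6, 7, 8, 9, 10} → 11.

11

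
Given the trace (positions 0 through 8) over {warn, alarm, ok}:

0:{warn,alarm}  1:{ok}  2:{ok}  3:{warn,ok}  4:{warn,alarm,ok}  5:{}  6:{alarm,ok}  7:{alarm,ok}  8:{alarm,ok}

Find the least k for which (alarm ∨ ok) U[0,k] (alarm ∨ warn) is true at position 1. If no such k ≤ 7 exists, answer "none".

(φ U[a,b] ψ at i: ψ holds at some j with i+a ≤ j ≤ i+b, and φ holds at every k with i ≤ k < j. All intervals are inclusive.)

Need earliest j ≥ 1 with (alarm ∨ warn), and (alarm ∨ ok) at every k in [1,j-1].
  j=1: rhs fails.
  j=2: rhs fails.
  j=3: rhs holds; lhs holds on [1,2]. k = 2.

2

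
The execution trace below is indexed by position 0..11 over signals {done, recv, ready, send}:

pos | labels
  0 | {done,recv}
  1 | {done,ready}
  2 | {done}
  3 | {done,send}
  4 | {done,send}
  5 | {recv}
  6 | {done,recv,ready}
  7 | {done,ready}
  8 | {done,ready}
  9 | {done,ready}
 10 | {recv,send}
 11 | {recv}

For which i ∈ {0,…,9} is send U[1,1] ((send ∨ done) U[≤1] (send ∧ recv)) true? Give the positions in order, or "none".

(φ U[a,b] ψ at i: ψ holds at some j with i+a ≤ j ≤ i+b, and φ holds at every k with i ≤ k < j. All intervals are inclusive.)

Evaluate at each i in [0,9]:
  i=0: ✗ (no rhs in [1,1])
  i=1: ✗ (no rhs in [2,2])
  i=2: ✗ (no rhs in [3,3])
  i=3: ✗ (no rhs in [4,4])
  i=4: ✗ (no rhs in [5,5])
  i=5: ✗ (no rhs in [6,6])
  i=6: ✗ (no rhs in [7,7])
  i=7: ✗ (no rhs in [8,8])
  i=8: ✗ (lhs fails at k=8 before rhs at j=9)
  i=9: ✗ (lhs fails at k=9 before rhs at j=10)

none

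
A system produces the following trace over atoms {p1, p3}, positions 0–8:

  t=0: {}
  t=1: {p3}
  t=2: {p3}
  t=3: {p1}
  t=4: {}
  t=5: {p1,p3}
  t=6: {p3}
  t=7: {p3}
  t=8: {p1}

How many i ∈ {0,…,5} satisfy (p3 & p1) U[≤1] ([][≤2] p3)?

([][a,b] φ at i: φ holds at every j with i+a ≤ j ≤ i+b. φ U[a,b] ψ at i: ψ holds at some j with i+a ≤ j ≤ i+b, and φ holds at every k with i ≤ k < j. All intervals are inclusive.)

1

Evaluate at each i in [0,5]:
  i=0: ✗ (no rhs in [0,1])
  i=1: ✗ (no rhs in [1,2])
  i=2: ✗ (no rhs in [2,3])
  i=3: ✗ (no rhs in [3,4])
  i=4: ✗ (lhs fails at k=4 before rhs at j=5)
  i=5: ✓ (rhs at j=5)
Positions where it holds: {5} → 1.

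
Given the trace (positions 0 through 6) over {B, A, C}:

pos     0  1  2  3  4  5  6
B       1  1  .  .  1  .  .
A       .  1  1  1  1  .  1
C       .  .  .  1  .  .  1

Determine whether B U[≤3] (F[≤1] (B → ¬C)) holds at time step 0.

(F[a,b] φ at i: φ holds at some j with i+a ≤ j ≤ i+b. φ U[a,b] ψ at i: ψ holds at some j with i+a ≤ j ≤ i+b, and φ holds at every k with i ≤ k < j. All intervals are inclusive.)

Holds

Need some j in [0,3] with F[≤1] (B → ¬C), and B at every k in [0,j-1].
  j=0: F[≤1] (B → ¬C) holds; no prefix to check → satisfied.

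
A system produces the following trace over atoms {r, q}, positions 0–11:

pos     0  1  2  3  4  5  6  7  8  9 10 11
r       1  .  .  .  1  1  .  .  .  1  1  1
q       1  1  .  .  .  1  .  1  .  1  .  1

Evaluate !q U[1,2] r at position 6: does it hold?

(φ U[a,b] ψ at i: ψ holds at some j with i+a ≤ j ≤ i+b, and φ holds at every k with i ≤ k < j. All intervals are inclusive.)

No

Need some j in [7,8] with r, and !q at every k in [6,j-1].
  j=7: r false.
  j=8: r false.
No j in the window works → until fails.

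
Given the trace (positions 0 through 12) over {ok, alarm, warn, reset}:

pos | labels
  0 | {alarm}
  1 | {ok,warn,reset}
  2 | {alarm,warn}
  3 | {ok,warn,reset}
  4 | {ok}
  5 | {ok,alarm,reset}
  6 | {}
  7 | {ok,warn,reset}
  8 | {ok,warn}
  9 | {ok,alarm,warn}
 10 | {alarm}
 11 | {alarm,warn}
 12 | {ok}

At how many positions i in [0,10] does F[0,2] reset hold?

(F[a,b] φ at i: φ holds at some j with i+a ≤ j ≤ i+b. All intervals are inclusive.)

Evaluate at each i in [0,10]:
  i=0: ✓ (witness j=1)
  i=1: ✓ (witness j=1)
  i=2: ✓ (witness j=3)
  i=3: ✓ (witness j=3)
  i=4: ✓ (witness j=5)
  i=5: ✓ (witness j=5)
  i=6: ✓ (witness j=7)
  i=7: ✓ (witness j=7)
  i=8: ✗ (none in [8,10])
  i=9: ✗ (none in [9,11])
  i=10: ✗ (none in [10,12])
Positions where it holds: {0, 1, 2, 3, 4, 5, 6, 7} → 8.

8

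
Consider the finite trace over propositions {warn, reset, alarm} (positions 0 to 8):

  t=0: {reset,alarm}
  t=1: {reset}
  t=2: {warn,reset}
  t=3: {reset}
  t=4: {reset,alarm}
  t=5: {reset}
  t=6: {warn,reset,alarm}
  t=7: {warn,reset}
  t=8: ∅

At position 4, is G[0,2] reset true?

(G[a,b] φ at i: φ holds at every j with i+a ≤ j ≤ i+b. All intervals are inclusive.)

Holds

Check reset at every j in [4,6]:
  j=4: true
  j=5: true
  j=6: true
All positions satisfy it → formula holds.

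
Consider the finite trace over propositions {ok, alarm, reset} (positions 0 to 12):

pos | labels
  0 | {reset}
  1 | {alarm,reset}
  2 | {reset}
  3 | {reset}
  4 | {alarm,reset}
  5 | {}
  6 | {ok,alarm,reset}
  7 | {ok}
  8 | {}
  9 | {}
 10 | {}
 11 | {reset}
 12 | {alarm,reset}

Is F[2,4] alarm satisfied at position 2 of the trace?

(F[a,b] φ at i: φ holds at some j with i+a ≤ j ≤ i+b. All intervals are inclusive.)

True

Check alarm at each j in [4,6]:
  j=4: true
  j=5: false
  j=6: true
Found at j=4 → formula holds.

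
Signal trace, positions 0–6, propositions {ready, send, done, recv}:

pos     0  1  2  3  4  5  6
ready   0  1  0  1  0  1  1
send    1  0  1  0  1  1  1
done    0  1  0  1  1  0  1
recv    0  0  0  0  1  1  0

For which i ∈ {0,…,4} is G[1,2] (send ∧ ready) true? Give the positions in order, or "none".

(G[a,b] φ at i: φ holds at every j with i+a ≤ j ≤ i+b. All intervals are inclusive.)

4

Evaluate at each i in [0,4]:
  i=0: ✗ (fails at j=1)
  i=1: ✗ (fails at j=2)
  i=2: ✗ (fails at j=3)
  i=3: ✗ (fails at j=4)
  i=4: ✓ (all of [5,6])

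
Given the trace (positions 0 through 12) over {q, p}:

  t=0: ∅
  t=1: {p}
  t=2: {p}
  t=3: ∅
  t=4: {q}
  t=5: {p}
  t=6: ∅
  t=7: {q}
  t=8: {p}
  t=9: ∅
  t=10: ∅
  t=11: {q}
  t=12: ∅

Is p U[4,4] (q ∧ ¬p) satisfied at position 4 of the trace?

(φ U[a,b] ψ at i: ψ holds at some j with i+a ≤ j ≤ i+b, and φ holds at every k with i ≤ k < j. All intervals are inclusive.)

Need some j in [8,8] with (q ∧ ¬p), and p at every k in [4,j-1].
  j=8: (q ∧ ¬p) false.
No j in the window works → until fails.

False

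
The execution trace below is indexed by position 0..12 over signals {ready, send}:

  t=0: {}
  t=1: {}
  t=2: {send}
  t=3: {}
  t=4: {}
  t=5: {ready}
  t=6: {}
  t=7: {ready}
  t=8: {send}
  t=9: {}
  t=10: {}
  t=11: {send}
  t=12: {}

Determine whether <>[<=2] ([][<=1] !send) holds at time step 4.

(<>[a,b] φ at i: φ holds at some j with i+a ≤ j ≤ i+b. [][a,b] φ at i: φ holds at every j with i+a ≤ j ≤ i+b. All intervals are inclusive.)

Yes

Check [][<=1] !send at each j in [4,6]:
  j=4: holds on [4,5]
  j=5: holds on [5,6]
  j=6: holds on [6,7]
Found at j=4 → formula holds.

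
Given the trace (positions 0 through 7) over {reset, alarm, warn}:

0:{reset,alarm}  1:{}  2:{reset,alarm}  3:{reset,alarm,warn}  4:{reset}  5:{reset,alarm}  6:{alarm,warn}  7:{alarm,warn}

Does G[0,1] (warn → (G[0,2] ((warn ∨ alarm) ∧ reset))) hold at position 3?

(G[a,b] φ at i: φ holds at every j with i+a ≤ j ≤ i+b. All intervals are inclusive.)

Check (warn → (G[0,2] ((warn ∨ alarm) ∧ reset))) at every j in [3,4]:
  j=3: antecedent true; consequent fails at 4 → ✗
  j=4: antecedent false → ✓
Fails at j=3 → formula fails.

Does not hold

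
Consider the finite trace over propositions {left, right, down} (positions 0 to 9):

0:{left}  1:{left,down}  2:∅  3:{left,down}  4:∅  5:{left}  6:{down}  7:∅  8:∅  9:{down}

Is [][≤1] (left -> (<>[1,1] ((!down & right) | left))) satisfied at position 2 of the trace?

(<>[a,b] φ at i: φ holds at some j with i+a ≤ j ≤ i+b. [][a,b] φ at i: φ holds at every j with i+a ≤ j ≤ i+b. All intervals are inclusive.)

Check (left -> (<>[1,1] ((!down & right) | left))) at every j in [2,3]:
  j=2: antecedent false → ✓
  j=3: antecedent true; consequent fails (none in [4,4]) → ✗
Fails at j=3 → formula fails.

False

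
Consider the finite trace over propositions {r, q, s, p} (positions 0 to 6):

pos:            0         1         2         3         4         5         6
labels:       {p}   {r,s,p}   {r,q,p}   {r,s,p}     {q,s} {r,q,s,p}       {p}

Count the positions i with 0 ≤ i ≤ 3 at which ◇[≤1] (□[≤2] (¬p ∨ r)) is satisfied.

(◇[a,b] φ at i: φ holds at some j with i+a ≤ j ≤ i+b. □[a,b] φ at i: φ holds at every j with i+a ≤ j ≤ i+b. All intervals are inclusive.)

4

Evaluate at each i in [0,3]:
  i=0: ✓ (witness j=1)
  i=1: ✓ (witness j=1)
  i=2: ✓ (witness j=2)
  i=3: ✓ (witness j=3)
Positions where it holds: {0, 1, 2, 3} → 4.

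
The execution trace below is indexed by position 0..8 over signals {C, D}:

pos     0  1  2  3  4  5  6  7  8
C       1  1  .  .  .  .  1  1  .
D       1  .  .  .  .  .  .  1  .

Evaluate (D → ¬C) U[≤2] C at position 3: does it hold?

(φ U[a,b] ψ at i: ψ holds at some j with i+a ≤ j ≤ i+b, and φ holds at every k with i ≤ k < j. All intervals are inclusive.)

No

Need some j in [3,5] with C, and (D → ¬C) at every k in [3,j-1].
  j=3: C false.
  j=4: C false.
  j=5: C false.
No j in the window works → until fails.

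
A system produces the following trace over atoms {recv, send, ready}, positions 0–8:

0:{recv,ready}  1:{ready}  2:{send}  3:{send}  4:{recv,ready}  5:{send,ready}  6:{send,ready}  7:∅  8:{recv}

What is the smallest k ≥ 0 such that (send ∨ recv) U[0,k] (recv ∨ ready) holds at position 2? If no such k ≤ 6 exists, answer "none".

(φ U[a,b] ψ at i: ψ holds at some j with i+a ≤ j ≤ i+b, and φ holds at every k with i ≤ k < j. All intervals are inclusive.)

Need earliest j ≥ 2 with (recv ∨ ready), and (send ∨ recv) at every k in [2,j-1].
  j=2: rhs fails.
  j=3: rhs fails.
  j=4: rhs holds; lhs holds on [2,3]. k = 2.

2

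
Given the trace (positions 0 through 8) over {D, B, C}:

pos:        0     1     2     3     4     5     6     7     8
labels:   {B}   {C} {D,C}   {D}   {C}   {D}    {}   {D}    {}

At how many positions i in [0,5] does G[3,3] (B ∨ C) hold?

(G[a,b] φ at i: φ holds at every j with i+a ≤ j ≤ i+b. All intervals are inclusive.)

Evaluate at each i in [0,5]:
  i=0: ✗ (fails at j=3)
  i=1: ✓ (all of [4,4])
  i=2: ✗ (fails at j=5)
  i=3: ✗ (fails at j=6)
  i=4: ✗ (fails at j=7)
  i=5: ✗ (fails at j=8)
Positions where it holds: {1} → 1.

1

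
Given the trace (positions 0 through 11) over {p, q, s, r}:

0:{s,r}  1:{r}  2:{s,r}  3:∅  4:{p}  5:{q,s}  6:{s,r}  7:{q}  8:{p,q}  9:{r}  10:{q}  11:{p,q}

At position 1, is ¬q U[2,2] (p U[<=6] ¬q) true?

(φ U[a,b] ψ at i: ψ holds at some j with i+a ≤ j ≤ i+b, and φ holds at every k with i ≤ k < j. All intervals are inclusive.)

Holds

Need some j in [3,3] with (p U[<=6] ¬q), and ¬q at every k in [1,j-1].
  j=3: (p U[<=6] ¬q) holds; ¬q holds at every k in [1,2] → satisfied.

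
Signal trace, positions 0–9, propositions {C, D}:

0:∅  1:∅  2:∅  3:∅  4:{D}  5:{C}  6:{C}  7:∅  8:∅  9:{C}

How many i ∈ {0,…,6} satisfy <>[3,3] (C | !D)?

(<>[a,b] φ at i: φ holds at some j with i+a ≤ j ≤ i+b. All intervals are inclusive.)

6

Evaluate at each i in [0,6]:
  i=0: ✓ (witness j=3)
  i=1: ✗ (none in [4,4])
  i=2: ✓ (witness j=5)
  i=3: ✓ (witness j=6)
  i=4: ✓ (witness j=7)
  i=5: ✓ (witness j=8)
  i=6: ✓ (witness j=9)
Positions where it holds: {0, 2, 3, 4, 5, 6} → 6.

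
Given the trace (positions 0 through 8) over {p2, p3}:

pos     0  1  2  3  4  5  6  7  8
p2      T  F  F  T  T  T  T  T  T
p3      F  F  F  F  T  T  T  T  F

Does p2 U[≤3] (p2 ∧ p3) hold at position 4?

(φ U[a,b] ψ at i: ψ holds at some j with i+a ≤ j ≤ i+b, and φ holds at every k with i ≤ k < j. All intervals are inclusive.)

Need some j in [4,7] with (p2 ∧ p3), and p2 at every k in [4,j-1].
  j=4: (p2 ∧ p3) holds; no prefix to check → satisfied.

Holds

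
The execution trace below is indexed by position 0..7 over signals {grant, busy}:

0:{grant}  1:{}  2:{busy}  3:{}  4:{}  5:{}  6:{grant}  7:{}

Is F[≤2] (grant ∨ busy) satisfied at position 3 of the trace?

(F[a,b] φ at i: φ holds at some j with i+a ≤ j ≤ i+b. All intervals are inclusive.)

Check (grant ∨ busy) at each j in [3,5]:
  j=3: false
  j=4: false
  j=5: false
No position in the window satisfies it → formula fails.

No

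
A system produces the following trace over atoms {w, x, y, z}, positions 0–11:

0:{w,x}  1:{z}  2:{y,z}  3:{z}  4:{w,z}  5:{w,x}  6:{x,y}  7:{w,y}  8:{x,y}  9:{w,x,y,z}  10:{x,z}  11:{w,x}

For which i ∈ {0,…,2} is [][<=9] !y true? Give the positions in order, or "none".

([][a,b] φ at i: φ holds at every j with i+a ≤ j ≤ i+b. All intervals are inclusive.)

none

Evaluate at each i in [0,2]:
  i=0: ✗ (fails at j=2)
  i=1: ✗ (fails at j=2)
  i=2: ✗ (fails at j=2)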